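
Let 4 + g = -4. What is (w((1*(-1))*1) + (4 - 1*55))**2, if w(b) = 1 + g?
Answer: 3364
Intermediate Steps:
g = -8 (g = -4 - 4 = -8)
w(b) = -7 (w(b) = 1 - 8 = -7)
(w((1*(-1))*1) + (4 - 1*55))**2 = (-7 + (4 - 1*55))**2 = (-7 + (4 - 55))**2 = (-7 - 51)**2 = (-58)**2 = 3364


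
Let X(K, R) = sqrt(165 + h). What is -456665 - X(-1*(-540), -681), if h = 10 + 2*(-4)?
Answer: -456665 - sqrt(167) ≈ -4.5668e+5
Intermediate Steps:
h = 2 (h = 10 - 8 = 2)
X(K, R) = sqrt(167) (X(K, R) = sqrt(165 + 2) = sqrt(167))
-456665 - X(-1*(-540), -681) = -456665 - sqrt(167)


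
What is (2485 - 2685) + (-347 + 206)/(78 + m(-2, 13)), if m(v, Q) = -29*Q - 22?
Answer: -21353/107 ≈ -199.56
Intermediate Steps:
m(v, Q) = -22 - 29*Q
(2485 - 2685) + (-347 + 206)/(78 + m(-2, 13)) = (2485 - 2685) + (-347 + 206)/(78 + (-22 - 29*13)) = -200 - 141/(78 + (-22 - 377)) = -200 - 141/(78 - 399) = -200 - 141/(-321) = -200 - 141*(-1/321) = -200 + 47/107 = -21353/107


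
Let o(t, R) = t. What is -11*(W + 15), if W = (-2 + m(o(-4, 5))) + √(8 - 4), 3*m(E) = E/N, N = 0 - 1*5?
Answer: -2519/15 ≈ -167.93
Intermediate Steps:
N = -5 (N = 0 - 5 = -5)
m(E) = -E/15 (m(E) = (E/(-5))/3 = (E*(-⅕))/3 = (-E/5)/3 = -E/15)
W = 4/15 (W = (-2 - 1/15*(-4)) + √(8 - 4) = (-2 + 4/15) + √4 = -26/15 + 2 = 4/15 ≈ 0.26667)
-11*(W + 15) = -11*(4/15 + 15) = -11*229/15 = -2519/15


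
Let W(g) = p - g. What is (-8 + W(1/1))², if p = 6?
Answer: 9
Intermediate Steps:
W(g) = 6 - g
(-8 + W(1/1))² = (-8 + (6 - 1/1))² = (-8 + (6 - 1*1))² = (-8 + (6 - 1))² = (-8 + 5)² = (-3)² = 9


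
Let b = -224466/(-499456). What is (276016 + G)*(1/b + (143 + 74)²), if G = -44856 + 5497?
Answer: 1250777083218505/112233 ≈ 1.1144e+10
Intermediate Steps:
b = 112233/249728 (b = -224466*(-1/499456) = 112233/249728 ≈ 0.44942)
G = -39359
(276016 + G)*(1/b + (143 + 74)²) = (276016 - 39359)*(1/(112233/249728) + (143 + 74)²) = 236657*(249728/112233 + 217²) = 236657*(249728/112233 + 47089) = 236657*(5285189465/112233) = 1250777083218505/112233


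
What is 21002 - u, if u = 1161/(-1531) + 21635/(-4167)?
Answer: 134023937426/6379677 ≈ 21008.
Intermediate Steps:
u = -37961072/6379677 (u = 1161*(-1/1531) + 21635*(-1/4167) = -1161/1531 - 21635/4167 = -37961072/6379677 ≈ -5.9503)
21002 - u = 21002 - 1*(-37961072/6379677) = 21002 + 37961072/6379677 = 134023937426/6379677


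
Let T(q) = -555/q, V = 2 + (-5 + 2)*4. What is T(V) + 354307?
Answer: 708725/2 ≈ 3.5436e+5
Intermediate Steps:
V = -10 (V = 2 - 3*4 = 2 - 12 = -10)
T(V) + 354307 = -555/(-10) + 354307 = -555*(-⅒) + 354307 = 111/2 + 354307 = 708725/2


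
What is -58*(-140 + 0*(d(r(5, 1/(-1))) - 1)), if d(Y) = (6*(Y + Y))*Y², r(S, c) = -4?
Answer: 8120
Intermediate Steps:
d(Y) = 12*Y³ (d(Y) = (6*(2*Y))*Y² = (12*Y)*Y² = 12*Y³)
-58*(-140 + 0*(d(r(5, 1/(-1))) - 1)) = -58*(-140 + 0*(12*(-4)³ - 1)) = -58*(-140 + 0*(12*(-64) - 1)) = -58*(-140 + 0*(-768 - 1)) = -58*(-140 + 0*(-769)) = -58*(-140 + 0) = -58*(-140) = 8120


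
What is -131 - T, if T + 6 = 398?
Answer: -523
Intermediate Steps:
T = 392 (T = -6 + 398 = 392)
-131 - T = -131 - 1*392 = -131 - 392 = -523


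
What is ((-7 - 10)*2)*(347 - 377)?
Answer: 1020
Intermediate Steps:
((-7 - 10)*2)*(347 - 377) = -17*2*(-30) = -34*(-30) = 1020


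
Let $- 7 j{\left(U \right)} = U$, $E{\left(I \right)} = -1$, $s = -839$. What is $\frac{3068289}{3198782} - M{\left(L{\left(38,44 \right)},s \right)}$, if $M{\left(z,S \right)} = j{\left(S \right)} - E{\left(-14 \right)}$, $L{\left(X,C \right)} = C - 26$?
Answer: $- \frac{2684691549}{22391474} \approx -119.9$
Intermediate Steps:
$L{\left(X,C \right)} = -26 + C$
$j{\left(U \right)} = - \frac{U}{7}$
$M{\left(z,S \right)} = 1 - \frac{S}{7}$ ($M{\left(z,S \right)} = - \frac{S}{7} - -1 = - \frac{S}{7} + 1 = 1 - \frac{S}{7}$)
$\frac{3068289}{3198782} - M{\left(L{\left(38,44 \right)},s \right)} = \frac{3068289}{3198782} - \left(1 - - \frac{839}{7}\right) = 3068289 \cdot \frac{1}{3198782} - \left(1 + \frac{839}{7}\right) = \frac{3068289}{3198782} - \frac{846}{7} = - \frac{2684691549}{22391474}$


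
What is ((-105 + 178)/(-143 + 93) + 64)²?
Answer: 9778129/2500 ≈ 3911.3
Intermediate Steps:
((-105 + 178)/(-143 + 93) + 64)² = (73/(-50) + 64)² = (73*(-1/50) + 64)² = (-73/50 + 64)² = (3127/50)² = 9778129/2500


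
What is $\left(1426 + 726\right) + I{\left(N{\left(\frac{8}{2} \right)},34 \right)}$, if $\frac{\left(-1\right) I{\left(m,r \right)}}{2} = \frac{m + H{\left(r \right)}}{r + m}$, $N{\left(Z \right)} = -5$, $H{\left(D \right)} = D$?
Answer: $2150$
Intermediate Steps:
$I{\left(m,r \right)} = -2$ ($I{\left(m,r \right)} = - 2 \frac{m + r}{r + m} = - 2 \frac{m + r}{m + r} = \left(-2\right) 1 = -2$)
$\left(1426 + 726\right) + I{\left(N{\left(\frac{8}{2} \right)},34 \right)} = \left(1426 + 726\right) - 2 = 2152 - 2 = 2150$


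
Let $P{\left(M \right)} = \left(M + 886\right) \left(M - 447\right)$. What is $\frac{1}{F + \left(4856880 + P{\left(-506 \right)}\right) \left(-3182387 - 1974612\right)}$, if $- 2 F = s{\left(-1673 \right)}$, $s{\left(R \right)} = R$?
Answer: $- \frac{2}{46358739368847} \approx -4.3142 \cdot 10^{-14}$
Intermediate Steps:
$F = \frac{1673}{2}$ ($F = \left(- \frac{1}{2}\right) \left(-1673\right) = \frac{1673}{2} \approx 836.5$)
$P{\left(M \right)} = \left(-447 + M\right) \left(886 + M\right)$ ($P{\left(M \right)} = \left(886 + M\right) \left(-447 + M\right) = \left(-447 + M\right) \left(886 + M\right)$)
$\frac{1}{F + \left(4856880 + P{\left(-506 \right)}\right) \left(-3182387 - 1974612\right)} = \frac{1}{\frac{1673}{2} + \left(4856880 + \left(-396042 + \left(-506\right)^{2} + 439 \left(-506\right)\right)\right) \left(-3182387 - 1974612\right)} = \frac{1}{\frac{1673}{2} + \left(4856880 - 362140\right) \left(-5156999\right)} = \frac{1}{\frac{1673}{2} + 4494740 \left(-5156999\right)} = \frac{1}{\frac{1673}{2} - 23179369685260} = \frac{1}{- \frac{46358739368847}{2}} = - \frac{2}{46358739368847}$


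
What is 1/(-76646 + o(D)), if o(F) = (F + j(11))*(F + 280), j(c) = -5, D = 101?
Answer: -1/40070 ≈ -2.4956e-5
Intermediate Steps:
o(F) = (-5 + F)*(280 + F) (o(F) = (F - 5)*(F + 280) = (-5 + F)*(280 + F))
1/(-76646 + o(D)) = 1/(-76646 + (-1400 + 101² + 275*101)) = 1/(-76646 + (-1400 + 10201 + 27775)) = 1/(-76646 + 36576) = 1/(-40070) = -1/40070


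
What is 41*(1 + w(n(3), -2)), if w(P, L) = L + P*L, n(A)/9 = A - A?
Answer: -41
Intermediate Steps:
n(A) = 0 (n(A) = 9*(A - A) = 9*0 = 0)
w(P, L) = L + L*P
41*(1 + w(n(3), -2)) = 41*(1 - 2*(1 + 0)) = 41*(1 - 2*1) = 41*(1 - 2) = 41*(-1) = -41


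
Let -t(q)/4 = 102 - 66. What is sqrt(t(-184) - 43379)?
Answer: I*sqrt(43523) ≈ 208.62*I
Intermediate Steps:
t(q) = -144 (t(q) = -4*(102 - 66) = -4*36 = -144)
sqrt(t(-184) - 43379) = sqrt(-144 - 43379) = sqrt(-43523) = I*sqrt(43523)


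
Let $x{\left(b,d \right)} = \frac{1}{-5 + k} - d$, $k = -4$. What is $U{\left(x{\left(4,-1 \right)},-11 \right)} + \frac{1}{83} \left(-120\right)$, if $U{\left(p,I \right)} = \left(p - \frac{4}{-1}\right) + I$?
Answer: $- \frac{5645}{747} \approx -7.5569$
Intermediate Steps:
$x{\left(b,d \right)} = - \frac{1}{9} - d$ ($x{\left(b,d \right)} = \frac{1}{-5 - 4} - d = \frac{1}{-9} - d = - \frac{1}{9} - d$)
$U{\left(p,I \right)} = 4 + I + p$ ($U{\left(p,I \right)} = \left(p - -4\right) + I = \left(p + 4\right) + I = \left(4 + p\right) + I = 4 + I + p$)
$U{\left(x{\left(4,-1 \right)},-11 \right)} + \frac{1}{83} \left(-120\right) = \left(4 - 11 - - \frac{8}{9}\right) + \frac{1}{83} \left(-120\right) = \left(4 - 11 + \left(- \frac{1}{9} + 1\right)\right) + \frac{1}{83} \left(-120\right) = \left(4 - 11 + \frac{8}{9}\right) - \frac{120}{83} = - \frac{55}{9} - \frac{120}{83} = - \frac{5645}{747}$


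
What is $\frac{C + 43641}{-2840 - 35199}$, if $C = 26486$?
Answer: $- \frac{70127}{38039} \approx -1.8436$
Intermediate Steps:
$\frac{C + 43641}{-2840 - 35199} = \frac{26486 + 43641}{-2840 - 35199} = \frac{70127}{-38039} = 70127 \left(- \frac{1}{38039}\right) = - \frac{70127}{38039}$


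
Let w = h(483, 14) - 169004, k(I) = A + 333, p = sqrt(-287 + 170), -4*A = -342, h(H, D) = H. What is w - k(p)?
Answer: -337879/2 ≈ -1.6894e+5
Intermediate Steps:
A = 171/2 (A = -1/4*(-342) = 171/2 ≈ 85.500)
p = 3*I*sqrt(13) (p = sqrt(-117) = 3*I*sqrt(13) ≈ 10.817*I)
k(I) = 837/2 (k(I) = 171/2 + 333 = 837/2)
w = -168521 (w = 483 - 169004 = -168521)
w - k(p) = -168521 - 1*837/2 = -168521 - 837/2 = -337879/2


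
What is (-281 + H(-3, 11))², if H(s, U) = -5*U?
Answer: 112896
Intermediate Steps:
(-281 + H(-3, 11))² = (-281 - 5*11)² = (-281 - 55)² = (-336)² = 112896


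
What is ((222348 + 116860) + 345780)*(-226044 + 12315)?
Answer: -146401800252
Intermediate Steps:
((222348 + 116860) + 345780)*(-226044 + 12315) = (339208 + 345780)*(-213729) = 684988*(-213729) = -146401800252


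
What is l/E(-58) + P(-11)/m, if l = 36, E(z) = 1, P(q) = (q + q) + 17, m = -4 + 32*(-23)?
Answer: 5329/148 ≈ 36.007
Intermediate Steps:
m = -740 (m = -4 - 736 = -740)
P(q) = 17 + 2*q (P(q) = 2*q + 17 = 17 + 2*q)
l/E(-58) + P(-11)/m = 36/1 + (17 + 2*(-11))/(-740) = 36*1 + (17 - 22)*(-1/740) = 36 - 5*(-1/740) = 36 + 1/148 = 5329/148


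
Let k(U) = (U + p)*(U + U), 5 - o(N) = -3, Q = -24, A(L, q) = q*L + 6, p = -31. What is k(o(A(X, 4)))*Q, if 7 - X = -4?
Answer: 8832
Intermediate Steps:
X = 11 (X = 7 - 1*(-4) = 7 + 4 = 11)
A(L, q) = 6 + L*q (A(L, q) = L*q + 6 = 6 + L*q)
o(N) = 8 (o(N) = 5 - 1*(-3) = 5 + 3 = 8)
k(U) = 2*U*(-31 + U) (k(U) = (U - 31)*(U + U) = (-31 + U)*(2*U) = 2*U*(-31 + U))
k(o(A(X, 4)))*Q = (2*8*(-31 + 8))*(-24) = (2*8*(-23))*(-24) = -368*(-24) = 8832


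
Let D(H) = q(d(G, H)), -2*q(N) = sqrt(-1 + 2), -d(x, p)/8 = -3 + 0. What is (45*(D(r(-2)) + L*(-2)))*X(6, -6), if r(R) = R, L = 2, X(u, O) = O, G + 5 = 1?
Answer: 1215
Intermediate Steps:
G = -4 (G = -5 + 1 = -4)
d(x, p) = 24 (d(x, p) = -8*(-3 + 0) = -8*(-3) = 24)
q(N) = -1/2 (q(N) = -sqrt(-1 + 2)/2 = -sqrt(1)/2 = -1/2*1 = -1/2)
D(H) = -1/2
(45*(D(r(-2)) + L*(-2)))*X(6, -6) = (45*(-1/2 + 2*(-2)))*(-6) = (45*(-1/2 - 4))*(-6) = (45*(-9/2))*(-6) = -405/2*(-6) = 1215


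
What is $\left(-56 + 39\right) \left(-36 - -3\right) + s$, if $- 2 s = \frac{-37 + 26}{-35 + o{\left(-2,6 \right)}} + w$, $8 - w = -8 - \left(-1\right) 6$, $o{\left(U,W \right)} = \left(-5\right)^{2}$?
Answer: $\frac{11109}{20} \approx 555.45$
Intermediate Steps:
$o{\left(U,W \right)} = 25$
$w = 10$ ($w = 8 - \left(-8 - \left(-1\right) 6\right) = 8 - \left(-8 - -6\right) = 8 - \left(-8 + 6\right) = 8 - -2 = 8 + 2 = 10$)
$s = - \frac{111}{20}$ ($s = - \frac{\frac{-37 + 26}{-35 + 25} + 10}{2} = - \frac{- \frac{11}{-10} + 10}{2} = - \frac{\left(-11\right) \left(- \frac{1}{10}\right) + 10}{2} = - \frac{\frac{11}{10} + 10}{2} = \left(- \frac{1}{2}\right) \frac{111}{10} = - \frac{111}{20} \approx -5.55$)
$\left(-56 + 39\right) \left(-36 - -3\right) + s = \left(-56 + 39\right) \left(-36 - -3\right) - \frac{111}{20} = - 17 \left(-36 + 3\right) - \frac{111}{20} = \left(-17\right) \left(-33\right) - \frac{111}{20} = 561 - \frac{111}{20} = \frac{11109}{20}$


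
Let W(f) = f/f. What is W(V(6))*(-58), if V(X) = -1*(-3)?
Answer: -58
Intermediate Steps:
V(X) = 3
W(f) = 1
W(V(6))*(-58) = 1*(-58) = -58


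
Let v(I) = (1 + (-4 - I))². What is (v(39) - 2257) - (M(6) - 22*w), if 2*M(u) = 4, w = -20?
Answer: -935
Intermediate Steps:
M(u) = 2 (M(u) = (½)*4 = 2)
v(I) = (-3 - I)²
(v(39) - 2257) - (M(6) - 22*w) = ((3 + 39)² - 2257) - (2 - 22*(-20)) = (42² - 2257) - (2 + 440) = (1764 - 2257) - 1*442 = -493 - 442 = -935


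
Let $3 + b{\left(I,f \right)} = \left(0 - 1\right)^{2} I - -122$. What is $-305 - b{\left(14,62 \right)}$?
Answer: $-438$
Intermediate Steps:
$b{\left(I,f \right)} = 119 + I$ ($b{\left(I,f \right)} = -3 + \left(\left(0 - 1\right)^{2} I - -122\right) = -3 + \left(\left(-1\right)^{2} I + 122\right) = -3 + \left(1 I + 122\right) = -3 + \left(I + 122\right) = -3 + \left(122 + I\right) = 119 + I$)
$-305 - b{\left(14,62 \right)} = -305 - \left(119 + 14\right) = -305 - 133 = -438$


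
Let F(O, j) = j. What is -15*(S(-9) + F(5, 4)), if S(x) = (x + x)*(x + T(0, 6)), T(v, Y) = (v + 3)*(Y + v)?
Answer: 2370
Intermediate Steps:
T(v, Y) = (3 + v)*(Y + v)
S(x) = 2*x*(18 + x) (S(x) = (x + x)*(x + (0**2 + 3*6 + 3*0 + 6*0)) = (2*x)*(x + (0 + 18 + 0 + 0)) = (2*x)*(x + 18) = (2*x)*(18 + x) = 2*x*(18 + x))
-15*(S(-9) + F(5, 4)) = -15*(2*(-9)*(18 - 9) + 4) = -15*(2*(-9)*9 + 4) = -15*(-162 + 4) = -15*(-158) = 2370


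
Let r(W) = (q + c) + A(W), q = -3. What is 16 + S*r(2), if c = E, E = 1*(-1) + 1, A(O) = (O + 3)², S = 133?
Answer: 2942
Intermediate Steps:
A(O) = (3 + O)²
E = 0 (E = -1 + 1 = 0)
c = 0
r(W) = -3 + (3 + W)² (r(W) = (-3 + 0) + (3 + W)² = -3 + (3 + W)²)
16 + S*r(2) = 16 + 133*(-3 + (3 + 2)²) = 16 + 133*(-3 + 5²) = 16 + 133*(-3 + 25) = 16 + 133*22 = 16 + 2926 = 2942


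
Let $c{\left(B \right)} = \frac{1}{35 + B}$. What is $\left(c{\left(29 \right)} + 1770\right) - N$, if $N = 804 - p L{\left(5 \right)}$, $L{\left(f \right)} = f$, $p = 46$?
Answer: $\frac{76545}{64} \approx 1196.0$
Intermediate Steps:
$N = 574$ ($N = 804 - 46 \cdot 5 = 804 - 230 = 574$)
$\left(c{\left(29 \right)} + 1770\right) - N = \left(\frac{1}{35 + 29} + 1770\right) - 574 = \left(\frac{1}{64} + 1770\right) - 574 = \frac{113281}{64} - 574 = \frac{76545}{64}$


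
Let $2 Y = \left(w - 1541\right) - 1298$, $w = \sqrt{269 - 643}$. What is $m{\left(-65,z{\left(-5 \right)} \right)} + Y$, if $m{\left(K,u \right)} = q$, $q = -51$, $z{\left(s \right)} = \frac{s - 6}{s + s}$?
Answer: $- \frac{2941}{2} + \frac{i \sqrt{374}}{2} \approx -1470.5 + 9.6695 i$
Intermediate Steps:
$w = i \sqrt{374}$ ($w = \sqrt{-374} = i \sqrt{374} \approx 19.339 i$)
$z{\left(s \right)} = \frac{-6 + s}{2 s}$
$m{\left(K,u \right)} = -51$
$Y = - \frac{2839}{2} + \frac{i \sqrt{374}}{2}$ ($Y = \frac{\left(i \sqrt{374} - 1541\right) - 1298}{2} = \frac{\left(-1541 + i \sqrt{374}\right) - 1298}{2} = \frac{-2839 + i \sqrt{374}}{2} = - \frac{2839}{2} + \frac{i \sqrt{374}}{2} \approx -1419.5 + 9.6695 i$)
$m{\left(-65,z{\left(-5 \right)} \right)} + Y = -51 - \left(\frac{2839}{2} - \frac{i \sqrt{374}}{2}\right) = - \frac{2941}{2} + \frac{i \sqrt{374}}{2}$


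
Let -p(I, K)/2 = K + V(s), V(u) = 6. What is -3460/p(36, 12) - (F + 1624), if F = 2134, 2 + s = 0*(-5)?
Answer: -32957/9 ≈ -3661.9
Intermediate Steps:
s = -2 (s = -2 + 0*(-5) = -2 + 0 = -2)
p(I, K) = -12 - 2*K (p(I, K) = -2*(K + 6) = -2*(6 + K) = -12 - 2*K)
-3460/p(36, 12) - (F + 1624) = -3460/(-12 - 2*12) - (2134 + 1624) = -3460/(-12 - 24) - 1*3758 = -3460/(-36) - 3758 = -3460*(-1/36) - 3758 = 865/9 - 3758 = -32957/9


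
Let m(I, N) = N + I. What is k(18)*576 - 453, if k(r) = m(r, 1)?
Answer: 10491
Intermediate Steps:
m(I, N) = I + N
k(r) = 1 + r (k(r) = r + 1 = 1 + r)
k(18)*576 - 453 = (1 + 18)*576 - 453 = 19*576 - 453 = 10944 - 453 = 10491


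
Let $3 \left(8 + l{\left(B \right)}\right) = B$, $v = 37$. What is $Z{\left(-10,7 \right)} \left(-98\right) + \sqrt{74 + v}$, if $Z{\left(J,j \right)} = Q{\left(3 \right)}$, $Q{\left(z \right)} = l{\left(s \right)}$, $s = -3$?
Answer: $882 + \sqrt{111} \approx 892.54$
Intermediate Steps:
$l{\left(B \right)} = -8 + \frac{B}{3}$
$Q{\left(z \right)} = -9$ ($Q{\left(z \right)} = -8 + \frac{1}{3} \left(-3\right) = -8 - 1 = -9$)
$Z{\left(J,j \right)} = -9$
$Z{\left(-10,7 \right)} \left(-98\right) + \sqrt{74 + v} = \left(-9\right) \left(-98\right) + \sqrt{74 + 37} = 882 + \sqrt{111}$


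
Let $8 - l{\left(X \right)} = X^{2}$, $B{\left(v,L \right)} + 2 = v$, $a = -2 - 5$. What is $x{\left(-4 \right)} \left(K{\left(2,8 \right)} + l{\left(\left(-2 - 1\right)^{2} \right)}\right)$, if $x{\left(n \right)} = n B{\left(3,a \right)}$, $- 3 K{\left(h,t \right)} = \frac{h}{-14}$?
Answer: $\frac{6128}{21} \approx 291.81$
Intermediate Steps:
$a = -7$ ($a = -2 - 5 = -7$)
$B{\left(v,L \right)} = -2 + v$
$K{\left(h,t \right)} = \frac{h}{42}$ ($K{\left(h,t \right)} = - \frac{h \frac{1}{-14}}{3} = - \frac{h \left(- \frac{1}{14}\right)}{3} = - \frac{\left(- \frac{1}{14}\right) h}{3} = \frac{h}{42}$)
$l{\left(X \right)} = 8 - X^{2}$
$x{\left(n \right)} = n$ ($x{\left(n \right)} = n \left(-2 + 3\right) = n 1 = n$)
$x{\left(-4 \right)} \left(K{\left(2,8 \right)} + l{\left(\left(-2 - 1\right)^{2} \right)}\right) = - 4 \left(\frac{1}{42} \cdot 2 + \left(8 - \left(\left(-2 - 1\right)^{2}\right)^{2}\right)\right) = - 4 \left(\frac{1}{21} + \left(8 - \left(\left(-3\right)^{2}\right)^{2}\right)\right) = - 4 \left(\frac{1}{21} + \left(8 - 9^{2}\right)\right) = - 4 \left(\frac{1}{21} + \left(8 - 81\right)\right) = - 4 \left(\frac{1}{21} - 73\right) = \left(-4\right) \left(- \frac{1532}{21}\right) = \frac{6128}{21}$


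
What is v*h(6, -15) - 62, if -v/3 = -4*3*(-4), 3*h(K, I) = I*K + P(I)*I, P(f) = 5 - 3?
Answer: 5698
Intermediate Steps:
P(f) = 2
h(K, I) = 2*I/3 + I*K/3 (h(K, I) = (I*K + 2*I)/3 = (2*I + I*K)/3 = 2*I/3 + I*K/3)
v = -144 (v = -3*(-4*3)*(-4) = -(-36)*(-4) = -3*48 = -144)
v*h(6, -15) - 62 = -48*(-15)*(2 + 6) - 62 = -48*(-15)*8 - 62 = -144*(-40) - 62 = 5760 - 62 = 5698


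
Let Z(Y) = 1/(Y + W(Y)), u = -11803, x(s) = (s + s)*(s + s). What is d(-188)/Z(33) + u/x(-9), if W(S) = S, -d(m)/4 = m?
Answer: 16068965/324 ≈ 49596.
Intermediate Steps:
d(m) = -4*m
x(s) = 4*s² (x(s) = (2*s)*(2*s) = 4*s²)
Z(Y) = 1/(2*Y) (Z(Y) = 1/(Y + Y) = 1/(2*Y))
d(-188)/Z(33) + u/x(-9) = (-4*(-188))/(((½)/33)) - 11803/(4*(-9)²) = 752/(((½)*(1/33))) - 11803/(4*81) = 752/(1/66) - 11803/324 = 752*66 - 11803*1/324 = 49632 - 11803/324 = 16068965/324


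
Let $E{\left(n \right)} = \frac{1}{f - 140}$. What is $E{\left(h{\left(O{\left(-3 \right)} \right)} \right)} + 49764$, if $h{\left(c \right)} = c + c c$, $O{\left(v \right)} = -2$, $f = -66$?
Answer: $\frac{10251383}{206} \approx 49764.0$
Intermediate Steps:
$h{\left(c \right)} = c + c^{2}$
$E{\left(n \right)} = - \frac{1}{206}$ ($E{\left(n \right)} = \frac{1}{-66 - 140} = \frac{1}{-206} = - \frac{1}{206}$)
$E{\left(h{\left(O{\left(-3 \right)} \right)} \right)} + 49764 = - \frac{1}{206} + 49764 = \frac{10251383}{206}$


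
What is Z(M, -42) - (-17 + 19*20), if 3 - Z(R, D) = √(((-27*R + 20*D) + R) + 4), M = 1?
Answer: -360 - I*√862 ≈ -360.0 - 29.36*I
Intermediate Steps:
Z(R, D) = 3 - √(4 - 26*R + 20*D) (Z(R, D) = 3 - √(((-27*R + 20*D) + R) + 4) = 3 - √((-26*R + 20*D) + 4) = 3 - √(4 - 26*R + 20*D))
Z(M, -42) - (-17 + 19*20) = (3 - √(4 - 26*1 + 20*(-42))) - (-17 + 19*20) = (3 - √(4 - 26 - 840)) - (-17 + 380) = (3 - √(-862)) - 1*363 = (3 - I*√862) - 363 = -360 - I*√862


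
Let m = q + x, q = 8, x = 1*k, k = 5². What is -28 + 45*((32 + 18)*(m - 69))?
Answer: -81028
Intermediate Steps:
k = 25
x = 25 (x = 1*25 = 25)
m = 33 (m = 8 + 25 = 33)
-28 + 45*((32 + 18)*(m - 69)) = -28 + 45*((32 + 18)*(33 - 69)) = -28 + 45*(50*(-36)) = -28 + 45*(-1800) = -28 - 81000 = -81028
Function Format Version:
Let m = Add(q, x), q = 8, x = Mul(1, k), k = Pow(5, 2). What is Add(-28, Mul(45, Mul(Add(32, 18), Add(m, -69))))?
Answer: -81028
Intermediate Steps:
k = 25
x = 25 (x = Mul(1, 25) = 25)
m = 33 (m = Add(8, 25) = 33)
Add(-28, Mul(45, Mul(Add(32, 18), Add(m, -69)))) = Add(-28, Mul(45, Mul(Add(32, 18), Add(33, -69)))) = Add(-28, Mul(45, Mul(50, -36))) = Add(-28, Mul(45, -1800)) = Add(-28, -81000) = -81028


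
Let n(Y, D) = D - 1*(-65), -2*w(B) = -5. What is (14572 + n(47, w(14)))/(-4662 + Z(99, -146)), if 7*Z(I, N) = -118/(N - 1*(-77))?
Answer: -14141757/4503256 ≈ -3.1403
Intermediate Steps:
Z(I, N) = -118/(7*(77 + N)) (Z(I, N) = (-118/(N - 1*(-77)))/7 = (-118/(N + 77))/7 = (-118/(77 + N))/7 = -118/(7*(77 + N)))
w(B) = 5/2 (w(B) = -1/2*(-5) = 5/2)
n(Y, D) = 65 + D (n(Y, D) = D + 65 = 65 + D)
(14572 + n(47, w(14)))/(-4662 + Z(99, -146)) = (14572 + (65 + 5/2))/(-4662 - 118/(539 + 7*(-146))) = (14572 + 135/2)/(-4662 - 118/(539 - 1022)) = 29279/(2*(-4662 - 118/(-483))) = 29279/(2*(-4662 - 118*(-1/483))) = 29279/(2*(-4662 + 118/483)) = 29279/(2*(-2251628/483)) = (29279/2)*(-483/2251628) = -14141757/4503256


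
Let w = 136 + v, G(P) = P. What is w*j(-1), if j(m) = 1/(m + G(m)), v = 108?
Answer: -122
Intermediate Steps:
j(m) = 1/(2*m) (j(m) = 1/(m + m) = 1/(2*m))
w = 244 (w = 136 + 108 = 244)
w*j(-1) = 244*((½)/(-1)) = 244*((½)*(-1)) = 244*(-½) = -122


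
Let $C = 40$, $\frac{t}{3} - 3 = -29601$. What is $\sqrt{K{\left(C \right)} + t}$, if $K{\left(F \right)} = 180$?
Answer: $9 i \sqrt{1094} \approx 297.68 i$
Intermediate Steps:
$t = -88794$ ($t = 9 + 3 \left(-29601\right) = 9 - 88803 = -88794$)
$\sqrt{K{\left(C \right)} + t} = \sqrt{180 - 88794} = \sqrt{-88614} = 9 i \sqrt{1094}$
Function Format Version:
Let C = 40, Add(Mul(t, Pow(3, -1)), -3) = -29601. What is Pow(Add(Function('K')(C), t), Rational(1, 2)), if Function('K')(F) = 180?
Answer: Mul(9, I, Pow(1094, Rational(1, 2))) ≈ Mul(297.68, I)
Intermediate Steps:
t = -88794 (t = Add(9, Mul(3, -29601)) = Add(9, -88803) = -88794)
Pow(Add(Function('K')(C), t), Rational(1, 2)) = Pow(Add(180, -88794), Rational(1, 2)) = Pow(-88614, Rational(1, 2)) = Mul(9, I, Pow(1094, Rational(1, 2)))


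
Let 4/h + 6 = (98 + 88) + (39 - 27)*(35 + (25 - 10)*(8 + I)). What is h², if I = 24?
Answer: 1/2528100 ≈ 3.9555e-7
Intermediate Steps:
h = 1/1590 (h = 4/(-6 + ((98 + 88) + (39 - 27)*(35 + (25 - 10)*(8 + 24)))) = 4/(-6 + (186 + 12*(35 + 15*32))) = 4/(-6 + (186 + 12*(35 + 480))) = 4/(-6 + (186 + 12*515)) = 4/(-6 + (186 + 6180)) = 4/(-6 + 6366) = 4/6360 = 4*(1/6360) = 1/1590 ≈ 0.00062893)
h² = (1/1590)² = 1/2528100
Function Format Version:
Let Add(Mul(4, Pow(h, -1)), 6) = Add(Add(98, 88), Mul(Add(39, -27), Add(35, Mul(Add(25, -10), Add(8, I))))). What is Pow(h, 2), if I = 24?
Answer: Rational(1, 2528100) ≈ 3.9555e-7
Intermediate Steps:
h = Rational(1, 1590) (h = Mul(4, Pow(Add(-6, Add(Add(98, 88), Mul(Add(39, -27), Add(35, Mul(Add(25, -10), Add(8, 24)))))), -1)) = Mul(4, Pow(Add(-6, Add(186, Mul(12, Add(35, Mul(15, 32))))), -1)) = Mul(4, Pow(Add(-6, Add(186, Mul(12, Add(35, 480)))), -1)) = Mul(4, Pow(Add(-6, Add(186, Mul(12, 515))), -1)) = Mul(4, Pow(Add(-6, Add(186, 6180)), -1)) = Mul(4, Pow(Add(-6, 6366), -1)) = Mul(4, Pow(6360, -1)) = Mul(4, Rational(1, 6360)) = Rational(1, 1590) ≈ 0.00062893)
Pow(h, 2) = Pow(Rational(1, 1590), 2) = Rational(1, 2528100)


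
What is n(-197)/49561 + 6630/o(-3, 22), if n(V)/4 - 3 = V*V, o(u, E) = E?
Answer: 166002443/545171 ≈ 304.50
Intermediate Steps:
n(V) = 12 + 4*V² (n(V) = 12 + 4*(V*V) = 12 + 4*V²)
n(-197)/49561 + 6630/o(-3, 22) = (12 + 4*(-197)²)/49561 + 6630/22 = (12 + 4*38809)*(1/49561) + 6630*(1/22) = (12 + 155236)*(1/49561) + 3315/11 = 155248*(1/49561) + 3315/11 = 155248/49561 + 3315/11 = 166002443/545171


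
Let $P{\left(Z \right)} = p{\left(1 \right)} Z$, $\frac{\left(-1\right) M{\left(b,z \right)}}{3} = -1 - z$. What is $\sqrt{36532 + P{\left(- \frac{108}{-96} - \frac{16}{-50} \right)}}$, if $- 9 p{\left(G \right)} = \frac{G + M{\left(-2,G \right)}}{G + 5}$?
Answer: $\frac{\sqrt{1183630731}}{180} \approx 191.13$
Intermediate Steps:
$M{\left(b,z \right)} = 3 + 3 z$ ($M{\left(b,z \right)} = - 3 \left(-1 - z\right) = 3 + 3 z$)
$p{\left(G \right)} = - \frac{3 + 4 G}{9 \left(5 + G\right)}$ ($p{\left(G \right)} = - \frac{\left(G + \left(3 + 3 G\right)\right) \frac{1}{G + 5}}{9} = - \frac{\left(3 + 4 G\right) \frac{1}{5 + G}}{9} = - \frac{\frac{1}{5 + G} \left(3 + 4 G\right)}{9} = - \frac{3 + 4 G}{9 \left(5 + G\right)}$)
$P{\left(Z \right)} = - \frac{7 Z}{54}$ ($P{\left(Z \right)} = \frac{-3 - 4}{9 \left(5 + 1\right)} Z = \frac{-3 - 4}{9 \cdot 6} Z = \frac{1}{9} \cdot \frac{1}{6} \left(-7\right) Z = - \frac{7 Z}{54}$)
$\sqrt{36532 + P{\left(- \frac{108}{-96} - \frac{16}{-50} \right)}} = \sqrt{36532 - \frac{7 \left(- \frac{108}{-96} - \frac{16}{-50}\right)}{54}} = \sqrt{36532 - \frac{7 \left(\left(-108\right) \left(- \frac{1}{96}\right) - - \frac{8}{25}\right)}{54}} = \sqrt{36532 - \frac{7 \left(\frac{9}{8} + \frac{8}{25}\right)}{54}} = \sqrt{36532 - \frac{2023}{10800}} = \sqrt{\frac{394543577}{10800}} = \frac{\sqrt{1183630731}}{180}$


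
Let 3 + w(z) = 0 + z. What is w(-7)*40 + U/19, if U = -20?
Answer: -7620/19 ≈ -401.05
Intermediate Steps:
w(z) = -3 + z (w(z) = -3 + (0 + z) = -3 + z)
w(-7)*40 + U/19 = (-3 - 7)*40 - 20/19 = -10*40 - 20*1/19 = -400 - 20/19 = -7620/19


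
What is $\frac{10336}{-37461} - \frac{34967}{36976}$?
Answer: $- \frac{1692082723}{1385157936} \approx -1.2216$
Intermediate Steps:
$\frac{10336}{-37461} - \frac{34967}{36976} = 10336 \left(- \frac{1}{37461}\right) - \frac{34967}{36976} = - \frac{10336}{37461} - \frac{34967}{36976} = - \frac{1692082723}{1385157936}$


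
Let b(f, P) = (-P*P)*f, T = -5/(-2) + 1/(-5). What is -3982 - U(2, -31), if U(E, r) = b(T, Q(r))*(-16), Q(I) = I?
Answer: -196734/5 ≈ -39347.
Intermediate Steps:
T = 23/10 (T = -5*(-1/2) + 1*(-1/5) = 5/2 - 1/5 = 23/10 ≈ 2.3000)
b(f, P) = -f*P**2 (b(f, P) = (-P**2)*f = -f*P**2)
U(E, r) = 184*r**2/5 (U(E, r) = -1*23/10*r**2*(-16) = -23*r**2/10*(-16) = 184*r**2/5)
-3982 - U(2, -31) = -3982 - 184*(-31)**2/5 = -3982 - 184*961/5 = -3982 - 1*176824/5 = -3982 - 176824/5 = -196734/5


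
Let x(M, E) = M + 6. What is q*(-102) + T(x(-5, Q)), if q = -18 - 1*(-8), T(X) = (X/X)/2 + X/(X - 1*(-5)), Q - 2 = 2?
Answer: 3062/3 ≈ 1020.7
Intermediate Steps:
Q = 4 (Q = 2 + 2 = 4)
x(M, E) = 6 + M
T(X) = ½ + X/(5 + X) (T(X) = 1*(½) + X/(X + 5) = ½ + X/(5 + X))
q = -10 (q = -18 + 8 = -10)
q*(-102) + T(x(-5, Q)) = -10*(-102) + (5 + 3*(6 - 5))/(2*(5 + (6 - 5))) = 1020 + (5 + 3*1)/(2*(5 + 1)) = 1020 + (½)*(5 + 3)/6 = 1020 + (½)*(⅙)*8 = 1020 + ⅔ = 3062/3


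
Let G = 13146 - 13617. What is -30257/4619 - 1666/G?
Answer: -6555793/2175549 ≈ -3.0134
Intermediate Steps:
G = -471
-30257/4619 - 1666/G = -30257/4619 - 1666/(-471) = -30257*1/4619 - 1666*(-1/471) = -30257/4619 + 1666/471 = -6555793/2175549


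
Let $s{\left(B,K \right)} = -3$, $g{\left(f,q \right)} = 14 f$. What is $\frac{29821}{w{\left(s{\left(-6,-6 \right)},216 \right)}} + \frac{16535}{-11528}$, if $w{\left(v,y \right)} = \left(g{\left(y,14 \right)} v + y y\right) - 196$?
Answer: $- \frac{68608523}{107752216} \approx -0.63672$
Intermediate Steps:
$w{\left(v,y \right)} = -196 + y^{2} + 14 v y$ ($w{\left(v,y \right)} = \left(14 y v + y y\right) - 196 = \left(14 v y + y^{2}\right) - 196 = \left(y^{2} + 14 v y\right) - 196 = -196 + y^{2} + 14 v y$)
$\frac{29821}{w{\left(s{\left(-6,-6 \right)},216 \right)}} + \frac{16535}{-11528} = \frac{29821}{-196 + 216^{2} + 14 \left(-3\right) 216} + \frac{16535}{-11528} = \frac{29821}{-196 + 46656 - 9072} + 16535 \left(- \frac{1}{11528}\right) = \frac{29821}{37388} - \frac{16535}{11528} = - \frac{68608523}{107752216}$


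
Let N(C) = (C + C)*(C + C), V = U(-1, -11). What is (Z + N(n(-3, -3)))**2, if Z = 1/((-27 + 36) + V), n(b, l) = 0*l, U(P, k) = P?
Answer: 1/64 ≈ 0.015625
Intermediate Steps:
n(b, l) = 0
V = -1
N(C) = 4*C**2 (N(C) = (2*C)*(2*C) = 4*C**2)
Z = 1/8 (Z = 1/((-27 + 36) - 1) = 1/(9 - 1) = 1/8 ≈ 0.12500)
(Z + N(n(-3, -3)))**2 = (1/8 + 4*0**2)**2 = (1/8 + 4*0)**2 = (1/8 + 0)**2 = (1/8)**2 = 1/64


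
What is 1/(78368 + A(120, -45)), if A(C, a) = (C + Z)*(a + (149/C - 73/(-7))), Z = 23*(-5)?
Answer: 168/13137827 ≈ 1.2787e-5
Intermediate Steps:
Z = -115
A(C, a) = (-115 + C)*(73/7 + a + 149/C) (A(C, a) = (C - 115)*(a + (149/C - 73/(-7))) = (-115 + C)*(a + (149/C - 73*(-⅐))) = (-115 + C)*(a + (149/C + 73/7)) = (-115 + C)*(a + (73/7 + 149/C)) = (-115 + C)*(73/7 + a + 149/C))
1/(78368 + A(120, -45)) = 1/(78368 + (-7352/7 - 17135/120 - 115*(-45) + (73/7)*120 + 120*(-45))) = 1/(78368 + (-7352/7 - 17135*1/120 + 5175 + 8760/7 - 5400)) = 1/(78368 + (-7352/7 - 3427/24 + 5175 + 8760/7 - 5400)) = 1/(78368 - 27997/168) = 1/(13137827/168) = 168/13137827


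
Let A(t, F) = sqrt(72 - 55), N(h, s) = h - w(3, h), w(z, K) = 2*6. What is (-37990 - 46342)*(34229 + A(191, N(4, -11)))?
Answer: -2886600028 - 84332*sqrt(17) ≈ -2.8869e+9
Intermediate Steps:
w(z, K) = 12
N(h, s) = -12 + h (N(h, s) = h - 1*12 = h - 12 = -12 + h)
A(t, F) = sqrt(17)
(-37990 - 46342)*(34229 + A(191, N(4, -11))) = (-37990 - 46342)*(34229 + sqrt(17)) = -84332*(34229 + sqrt(17)) = -2886600028 - 84332*sqrt(17)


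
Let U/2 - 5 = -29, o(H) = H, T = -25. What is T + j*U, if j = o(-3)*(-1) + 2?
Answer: -265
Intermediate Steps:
j = 5 (j = -3*(-1) + 2 = 3 + 2 = 5)
U = -48 (U = 10 + 2*(-29) = 10 - 58 = -48)
T + j*U = -25 + 5*(-48) = -25 - 240 = -265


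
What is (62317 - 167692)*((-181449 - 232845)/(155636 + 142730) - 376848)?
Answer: 5924132165629125/149183 ≈ 3.9710e+10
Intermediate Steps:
(62317 - 167692)*((-181449 - 232845)/(155636 + 142730) - 376848) = -105375*(-414294/298366 - 376848) = -105375*(-414294*1/298366 - 376848) = -105375*(-207147/149183 - 376848) = -105375*(-56219522331/149183) = 5924132165629125/149183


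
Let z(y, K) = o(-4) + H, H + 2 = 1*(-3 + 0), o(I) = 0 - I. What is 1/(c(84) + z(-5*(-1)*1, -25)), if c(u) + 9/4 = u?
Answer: 4/323 ≈ 0.012384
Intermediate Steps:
o(I) = -I
H = -5 (H = -2 + 1*(-3 + 0) = -2 + 1*(-3) = -2 - 3 = -5)
c(u) = -9/4 + u
z(y, K) = -1 (z(y, K) = -1*(-4) - 5 = 4 - 5 = -1)
1/(c(84) + z(-5*(-1)*1, -25)) = 1/((-9/4 + 84) - 1) = 1/(327/4 - 1) = 1/(323/4) = 4/323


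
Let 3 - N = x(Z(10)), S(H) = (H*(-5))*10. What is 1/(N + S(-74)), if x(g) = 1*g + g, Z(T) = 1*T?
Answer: 1/3683 ≈ 0.00027152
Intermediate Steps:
Z(T) = T
S(H) = -50*H (S(H) = -5*H*10 = -50*H)
x(g) = 2*g (x(g) = g + g = 2*g)
N = -17 (N = 3 - 2*10 = 3 - 1*20 = 3 - 20 = -17)
1/(N + S(-74)) = 1/(-17 - 50*(-74)) = 1/(-17 + 3700) = 1/3683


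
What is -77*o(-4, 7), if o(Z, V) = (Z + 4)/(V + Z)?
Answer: 0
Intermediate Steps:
o(Z, V) = (4 + Z)/(V + Z)
-77*o(-4, 7) = -77*(4 - 4)/(7 - 4) = -77*0/3 = -77*0 = 0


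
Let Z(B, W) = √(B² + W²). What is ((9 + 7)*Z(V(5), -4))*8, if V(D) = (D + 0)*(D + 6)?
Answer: 128*√3041 ≈ 7058.6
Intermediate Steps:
V(D) = D*(6 + D)
((9 + 7)*Z(V(5), -4))*8 = ((9 + 7)*√((5*(6 + 5))² + (-4)²))*8 = (16*√((5*11)² + 16))*8 = (16*√(55² + 16))*8 = (16*√(3025 + 16))*8 = (16*√3041)*8 = 128*√3041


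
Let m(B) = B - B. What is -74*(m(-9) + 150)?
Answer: -11100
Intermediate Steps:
m(B) = 0
-74*(m(-9) + 150) = -74*(0 + 150) = -74*150 = -11100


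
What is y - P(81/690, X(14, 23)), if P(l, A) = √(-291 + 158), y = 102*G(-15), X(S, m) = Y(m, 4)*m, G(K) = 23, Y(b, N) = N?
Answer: 2346 - I*√133 ≈ 2346.0 - 11.533*I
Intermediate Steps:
X(S, m) = 4*m
y = 2346 (y = 102*23 = 2346)
P(l, A) = I*√133 (P(l, A) = √(-133) = I*√133)
y - P(81/690, X(14, 23)) = 2346 - I*√133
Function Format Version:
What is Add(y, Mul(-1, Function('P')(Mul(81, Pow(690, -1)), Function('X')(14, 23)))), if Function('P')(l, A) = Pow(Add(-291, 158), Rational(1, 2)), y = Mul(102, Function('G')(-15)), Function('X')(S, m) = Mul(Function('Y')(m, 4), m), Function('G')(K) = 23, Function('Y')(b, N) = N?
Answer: Add(2346, Mul(-1, I, Pow(133, Rational(1, 2)))) ≈ Add(2346.0, Mul(-11.533, I))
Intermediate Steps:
Function('X')(S, m) = Mul(4, m)
y = 2346 (y = Mul(102, 23) = 2346)
Function('P')(l, A) = Mul(I, Pow(133, Rational(1, 2))) (Function('P')(l, A) = Pow(-133, Rational(1, 2)) = Mul(I, Pow(133, Rational(1, 2))))
Add(y, Mul(-1, Function('P')(Mul(81, Pow(690, -1)), Function('X')(14, 23)))) = Add(2346, Mul(-1, Mul(I, Pow(133, Rational(1, 2))))) = Add(2346, Mul(-1, I, Pow(133, Rational(1, 2))))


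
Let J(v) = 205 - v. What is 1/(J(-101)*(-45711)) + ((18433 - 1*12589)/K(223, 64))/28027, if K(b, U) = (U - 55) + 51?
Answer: 6811804507/1960147561410 ≈ 0.0034751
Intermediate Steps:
K(b, U) = -4 + U (K(b, U) = (-55 + U) + 51 = -4 + U)
1/(J(-101)*(-45711)) + ((18433 - 1*12589)/K(223, 64))/28027 = 1/((205 - 1*(-101))*(-45711)) + ((18433 - 1*12589)/(-4 + 64))/28027 = -1/45711/(205 + 101) + ((18433 - 12589)/60)*(1/28027) = -1/45711/306 + (5844*(1/60))*(1/28027) = (1/306)*(-1/45711) + (487/5)*(1/28027) = -1/13987566 + 487/140135 = 6811804507/1960147561410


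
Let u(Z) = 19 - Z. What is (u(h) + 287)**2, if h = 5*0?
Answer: 93636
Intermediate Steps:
h = 0
(u(h) + 287)**2 = ((19 - 1*0) + 287)**2 = ((19 + 0) + 287)**2 = (19 + 287)**2 = 306**2 = 93636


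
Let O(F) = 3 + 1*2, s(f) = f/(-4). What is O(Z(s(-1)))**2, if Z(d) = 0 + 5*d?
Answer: 25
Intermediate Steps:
s(f) = -f/4 (s(f) = f*(-1/4) = -f/4)
Z(d) = 5*d
O(F) = 5 (O(F) = 3 + 2 = 5)
O(Z(s(-1)))**2 = 5**2 = 25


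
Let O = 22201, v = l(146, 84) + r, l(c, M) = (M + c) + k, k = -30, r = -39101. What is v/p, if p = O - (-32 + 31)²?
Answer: -12967/7400 ≈ -1.7523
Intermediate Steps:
l(c, M) = -30 + M + c (l(c, M) = (M + c) - 30 = -30 + M + c)
v = -38901 (v = (-30 + 84 + 146) - 39101 = 200 - 39101 = -38901)
p = 22200 (p = 22201 - (-32 + 31)² = 22201 - 1*(-1)² = 22201 - 1*1 = 22201 - 1 = 22200)
v/p = -38901/22200 = -38901*1/22200 = -12967/7400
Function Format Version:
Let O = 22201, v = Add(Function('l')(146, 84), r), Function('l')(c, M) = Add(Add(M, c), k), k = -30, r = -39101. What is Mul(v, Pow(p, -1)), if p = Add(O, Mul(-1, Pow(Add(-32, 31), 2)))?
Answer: Rational(-12967, 7400) ≈ -1.7523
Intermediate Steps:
Function('l')(c, M) = Add(-30, M, c) (Function('l')(c, M) = Add(Add(M, c), -30) = Add(-30, M, c))
v = -38901 (v = Add(Add(-30, 84, 146), -39101) = Add(200, -39101) = -38901)
p = 22200 (p = Add(22201, Mul(-1, Pow(Add(-32, 31), 2))) = Add(22201, Mul(-1, Pow(-1, 2))) = Add(22201, Mul(-1, 1)) = Add(22201, -1) = 22200)
Mul(v, Pow(p, -1)) = Mul(-38901, Pow(22200, -1)) = Mul(-38901, Rational(1, 22200)) = Rational(-12967, 7400)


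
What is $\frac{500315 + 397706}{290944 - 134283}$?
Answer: $\frac{898021}{156661} \approx 5.7323$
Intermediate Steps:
$\frac{500315 + 397706}{290944 - 134283} = \frac{898021}{156661}$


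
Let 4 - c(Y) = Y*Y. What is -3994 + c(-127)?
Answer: -20119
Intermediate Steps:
c(Y) = 4 - Y**2 (c(Y) = 4 - Y*Y = 4 - Y**2)
-3994 + c(-127) = -3994 + (4 - 1*(-127)**2) = -3994 + (4 - 1*16129) = -3994 + (4 - 16129) = -3994 - 16125 = -20119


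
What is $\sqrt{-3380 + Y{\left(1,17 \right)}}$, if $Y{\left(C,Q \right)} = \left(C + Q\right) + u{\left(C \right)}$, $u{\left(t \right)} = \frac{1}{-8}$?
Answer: $\frac{i \sqrt{53794}}{4} \approx 57.984 i$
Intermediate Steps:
$u{\left(t \right)} = - \frac{1}{8}$
$Y{\left(C,Q \right)} = - \frac{1}{8} + C + Q$ ($Y{\left(C,Q \right)} = \left(C + Q\right) - \frac{1}{8} = - \frac{1}{8} + C + Q$)
$\sqrt{-3380 + Y{\left(1,17 \right)}} = \sqrt{-3380 + \left(- \frac{1}{8} + 1 + 17\right)} = \sqrt{-3380 + \frac{143}{8}} = \sqrt{- \frac{26897}{8}} = \frac{i \sqrt{53794}}{4}$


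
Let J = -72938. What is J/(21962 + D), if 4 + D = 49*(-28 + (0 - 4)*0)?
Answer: -36469/10293 ≈ -3.5431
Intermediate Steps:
D = -1376 (D = -4 + 49*(-28 + (0 - 4)*0) = -4 + 49*(-28 - 4*0) = -4 + 49*(-28 + 0) = -4 + 49*(-28) = -4 - 1372 = -1376)
J/(21962 + D) = -72938/(21962 - 1376) = -72938/20586 = -72938*1/20586 = -36469/10293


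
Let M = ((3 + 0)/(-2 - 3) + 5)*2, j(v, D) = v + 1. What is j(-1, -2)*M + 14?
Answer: 14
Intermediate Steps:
j(v, D) = 1 + v
M = 44/5 (M = (3/(-5) + 5)*2 = (3*(-⅕) + 5)*2 = (-⅗ + 5)*2 = (22/5)*2 = 44/5 ≈ 8.8000)
j(-1, -2)*M + 14 = (1 - 1)*(44/5) + 14 = 0*(44/5) + 14 = 0 + 14 = 14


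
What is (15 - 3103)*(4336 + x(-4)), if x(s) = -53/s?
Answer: -13430484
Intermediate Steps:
(15 - 3103)*(4336 + x(-4)) = (15 - 3103)*(4336 - 53/(-4)) = -3088*(4336 - 53*(-1/4)) = -3088*(4336 + 53/4) = -3088*17397/4 = -13430484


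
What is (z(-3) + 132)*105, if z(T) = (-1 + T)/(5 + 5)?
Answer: 13818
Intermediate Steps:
z(T) = -⅒ + T/10 (z(T) = (-1 + T)/10 = (-1 + T)*(⅒) = -⅒ + T/10)
(z(-3) + 132)*105 = ((-⅒ + (⅒)*(-3)) + 132)*105 = ((-⅒ - 3/10) + 132)*105 = (-⅖ + 132)*105 = (658/5)*105 = 13818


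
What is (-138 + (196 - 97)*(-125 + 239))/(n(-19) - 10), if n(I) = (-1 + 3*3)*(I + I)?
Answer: -5574/157 ≈ -35.503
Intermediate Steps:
n(I) = 16*I (n(I) = (-1 + 9)*(2*I) = 8*(2*I) = 16*I)
(-138 + (196 - 97)*(-125 + 239))/(n(-19) - 10) = (-138 + (196 - 97)*(-125 + 239))/(16*(-19) - 10) = (-138 + 99*114)/(-304 - 10) = (-138 + 11286)/(-314) = -1/314*11148 = -5574/157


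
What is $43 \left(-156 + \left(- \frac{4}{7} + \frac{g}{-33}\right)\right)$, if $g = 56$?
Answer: $- \frac{1572080}{231} \approx -6805.5$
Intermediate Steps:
$43 \left(-156 + \left(- \frac{4}{7} + \frac{g}{-33}\right)\right) = 43 \left(-156 + \left(- \frac{4}{7} + \frac{56}{-33}\right)\right) = 43 \left(-156 + \left(\left(-4\right) \frac{1}{7} + 56 \left(- \frac{1}{33}\right)\right)\right) = 43 \left(-156 - \frac{524}{231}\right) = 43 \left(- \frac{36560}{231}\right) = - \frac{1572080}{231}$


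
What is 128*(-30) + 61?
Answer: -3779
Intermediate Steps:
128*(-30) + 61 = -3840 + 61 = -3779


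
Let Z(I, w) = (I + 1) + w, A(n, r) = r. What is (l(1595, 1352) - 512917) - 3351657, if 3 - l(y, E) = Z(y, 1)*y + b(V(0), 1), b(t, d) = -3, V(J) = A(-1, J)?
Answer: -6411783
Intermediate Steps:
V(J) = J
Z(I, w) = 1 + I + w (Z(I, w) = (1 + I) + w = 1 + I + w)
l(y, E) = 6 - y*(2 + y) (l(y, E) = 3 - ((1 + y + 1)*y - 3) = 3 - ((2 + y)*y - 3) = 3 - (y*(2 + y) - 3) = 3 - (-3 + y*(2 + y)) = 3 + (3 - y*(2 + y)) = 6 - y*(2 + y))
(l(1595, 1352) - 512917) - 3351657 = ((6 - 1*1595*(2 + 1595)) - 512917) - 3351657 = ((6 - 1*1595*1597) - 512917) - 3351657 = ((6 - 2547215) - 512917) - 3351657 = (-2547209 - 512917) - 3351657 = -3060126 - 3351657 = -6411783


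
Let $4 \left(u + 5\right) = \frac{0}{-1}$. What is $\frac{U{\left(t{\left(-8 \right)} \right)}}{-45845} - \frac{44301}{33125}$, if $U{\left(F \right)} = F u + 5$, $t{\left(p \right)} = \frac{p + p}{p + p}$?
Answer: $- \frac{44301}{33125} \approx -1.3374$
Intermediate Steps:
$u = -5$ ($u = -5 + \frac{0 \frac{1}{-1}}{4} = -5 + \frac{0 \left(-1\right)}{4} = -5 + \frac{1}{4} \cdot 0 = -5 + 0 = -5$)
$t{\left(p \right)} = 1$ ($t{\left(p \right)} = \frac{2 p}{2 p} = 2 p \frac{1}{2 p} = 1$)
$U{\left(F \right)} = 5 - 5 F$ ($U{\left(F \right)} = F \left(-5\right) + 5 = - 5 F + 5 = 5 - 5 F$)
$\frac{U{\left(t{\left(-8 \right)} \right)}}{-45845} - \frac{44301}{33125} = \frac{5 - 5}{-45845} - \frac{44301}{33125} = \left(5 - 5\right) \left(- \frac{1}{45845}\right) - \frac{44301}{33125} = 0 \left(- \frac{1}{45845}\right) - \frac{44301}{33125} = 0 - \frac{44301}{33125} = - \frac{44301}{33125}$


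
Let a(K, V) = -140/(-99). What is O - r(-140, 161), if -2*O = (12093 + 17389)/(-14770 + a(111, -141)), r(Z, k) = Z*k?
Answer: 32956967959/1462090 ≈ 22541.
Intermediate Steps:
a(K, V) = 140/99 (a(K, V) = -140*(-1/99) = 140/99)
O = 1459359/1462090 (O = -(12093 + 17389)/(2*(-14770 + 140/99)) = -14741/(-1462090/99) = -14741*(-99)/1462090 = -1/2*(-1459359/731045) = 1459359/1462090 ≈ 0.99813)
O - r(-140, 161) = 1459359/1462090 - (-140)*161 = 1459359/1462090 - 1*(-22540) = 1459359/1462090 + 22540 = 32956967959/1462090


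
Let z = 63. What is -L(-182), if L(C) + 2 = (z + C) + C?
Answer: 303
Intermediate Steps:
L(C) = 61 + 2*C (L(C) = -2 + ((63 + C) + C) = -2 + (63 + 2*C) = 61 + 2*C)
-L(-182) = -(61 + 2*(-182)) = -(61 - 364) = -1*(-303) = 303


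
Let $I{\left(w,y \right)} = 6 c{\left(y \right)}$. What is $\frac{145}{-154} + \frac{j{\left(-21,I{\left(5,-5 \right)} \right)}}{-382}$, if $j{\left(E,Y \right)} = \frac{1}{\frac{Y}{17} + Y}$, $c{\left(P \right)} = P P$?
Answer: $- \frac{74777809}{79417800} \approx -0.94158$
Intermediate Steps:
$c{\left(P \right)} = P^{2}$
$I{\left(w,y \right)} = 6 y^{2}$
$j{\left(E,Y \right)} = \frac{17}{18 Y}$ ($j{\left(E,Y \right)} = \frac{1}{Y \frac{1}{17} + Y} = \frac{1}{\frac{Y}{17} + Y} = \frac{1}{\frac{18}{17} Y} = \frac{17}{18 Y}$)
$\frac{145}{-154} + \frac{j{\left(-21,I{\left(5,-5 \right)} \right)}}{-382} = \frac{145}{-154} + \frac{\frac{17}{18} \frac{1}{6 \left(-5\right)^{2}}}{-382} = 145 \left(- \frac{1}{154}\right) + \frac{17}{18 \cdot 6 \cdot 25} \left(- \frac{1}{382}\right) = - \frac{145}{154} + \frac{17}{18 \cdot 150} \left(- \frac{1}{382}\right) = - \frac{145}{154} + \frac{17}{18} \cdot \frac{1}{150} \left(- \frac{1}{382}\right) = - \frac{145}{154} + \frac{17}{2700} \left(- \frac{1}{382}\right) = - \frac{145}{154} - \frac{17}{1031400} = - \frac{74777809}{79417800}$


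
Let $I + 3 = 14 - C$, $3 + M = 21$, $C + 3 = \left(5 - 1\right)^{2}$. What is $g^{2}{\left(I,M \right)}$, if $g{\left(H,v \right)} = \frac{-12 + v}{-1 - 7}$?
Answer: $\frac{9}{16} \approx 0.5625$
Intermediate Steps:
$C = 13$ ($C = -3 + \left(5 - 1\right)^{2} = -3 + 4^{2} = -3 + 16 = 13$)
$M = 18$ ($M = -3 + 21 = 18$)
$I = -2$ ($I = -3 + \left(14 - 13\right) = -3 + 1 = -2$)
$g{\left(H,v \right)} = \frac{3}{2} - \frac{v}{8}$ ($g{\left(H,v \right)} = \frac{-12 + v}{-8} = \left(-12 + v\right) \left(- \frac{1}{8}\right) = \frac{3}{2} - \frac{v}{8}$)
$g^{2}{\left(I,M \right)} = \left(\frac{3}{2} - \frac{9}{4}\right)^{2} = \left(- \frac{3}{4}\right)^{2} = \frac{9}{16}$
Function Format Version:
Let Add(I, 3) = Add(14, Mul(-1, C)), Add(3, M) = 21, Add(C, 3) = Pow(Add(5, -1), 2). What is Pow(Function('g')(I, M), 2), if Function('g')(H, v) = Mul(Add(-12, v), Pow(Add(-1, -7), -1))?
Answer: Rational(9, 16) ≈ 0.56250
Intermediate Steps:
C = 13 (C = Add(-3, Pow(Add(5, -1), 2)) = Add(-3, Pow(4, 2)) = Add(-3, 16) = 13)
M = 18 (M = Add(-3, 21) = 18)
I = -2 (I = Add(-3, Add(14, Mul(-1, 13))) = Add(-3, Add(14, -13)) = Add(-3, 1) = -2)
Function('g')(H, v) = Add(Rational(3, 2), Mul(Rational(-1, 8), v)) (Function('g')(H, v) = Mul(Add(-12, v), Pow(-8, -1)) = Mul(Add(-12, v), Rational(-1, 8)) = Add(Rational(3, 2), Mul(Rational(-1, 8), v)))
Pow(Function('g')(I, M), 2) = Pow(Add(Rational(3, 2), Mul(Rational(-1, 8), 18)), 2) = Pow(Add(Rational(3, 2), Rational(-9, 4)), 2) = Pow(Rational(-3, 4), 2) = Rational(9, 16)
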